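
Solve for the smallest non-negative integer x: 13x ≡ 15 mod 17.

9

13⁻¹ ≡ 4 (mod 17) because 13·4 = 52 = 3·17 + 1.
Multiplying both sides by 4: x ≡ 4·15 = 60 ≡ 9 (mod 17).
Check: 13·9 = 117 = 6·17 + 15.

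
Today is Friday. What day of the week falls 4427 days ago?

Tuesday

4427 − 632·7 = 3, so 4427 ≡ 3 (mod 7).
Friday − 3 days → Tuesday.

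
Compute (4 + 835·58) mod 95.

835·58 = 48430.
Dividing 48430 by 95 gives quotient 509 and remainder 75.
(4 + 75) mod 95 = 79.

79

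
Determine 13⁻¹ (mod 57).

57 = 4·13 + 5
13 = 2·5 + 3
5 = 1·3 + 2
3 = 1·2 + 1
2 = 2·1 + 0
Back-substituting gives 13·22 ≡ 1 (mod 57).

22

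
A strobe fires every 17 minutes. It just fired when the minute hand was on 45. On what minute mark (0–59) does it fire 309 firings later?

18

309·17 = 5253.
5253 = 87·60 + 33, so 5253 mod 60 = 33.
(45 + 33) mod 60 = 18.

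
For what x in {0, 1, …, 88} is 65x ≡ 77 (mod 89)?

45

The inverse of 65 mod 89 is 63 (since 65·63 = 4095 ≡ 1).
Multiplying both sides by 63: x ≡ 63·77 = 4851 ≡ 45 (mod 89).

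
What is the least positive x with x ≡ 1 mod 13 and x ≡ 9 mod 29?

x ≡ 1 (mod 13) gives x ∈ {1, 14, 27, 40, 53, 66, 79, 92, …}.
The first of these with x mod 29 = 9 is 183.

183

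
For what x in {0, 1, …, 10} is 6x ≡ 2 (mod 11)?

6⁻¹ ≡ 2 (mod 11) because 6·2 = 12 = 1·11 + 1.
So x ≡ 2·2 = 4 ≡ 4 (mod 11).

4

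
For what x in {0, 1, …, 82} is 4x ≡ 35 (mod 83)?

4⁻¹ ≡ 21 (mod 83) because 4·21 = 84 = 1·83 + 1.
So x ≡ 21·35 = 735 ≡ 71 (mod 83).
Check: 4·71 = 284 = 3·83 + 35.

71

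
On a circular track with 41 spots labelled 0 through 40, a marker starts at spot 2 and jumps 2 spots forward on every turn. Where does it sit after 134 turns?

24

134·2 = 268.
268 = 6·41 + 22, so 268 mod 41 = 22.
(2 + 22) mod 41 = 24.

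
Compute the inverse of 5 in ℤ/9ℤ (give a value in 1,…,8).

2

5·2 = 10 = 1·9 + 1, so 5⁻¹ ≡ 2 (mod 9).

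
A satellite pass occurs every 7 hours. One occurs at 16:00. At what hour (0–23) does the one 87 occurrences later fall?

87·7 = 609.
Dividing 609 by 24 gives quotient 25 and remainder 9.
(16 + 9) mod 24 = 1.

1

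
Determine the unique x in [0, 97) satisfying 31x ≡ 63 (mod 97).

74

The inverse of 31 mod 97 is 72 (since 31·72 = 2232 ≡ 1).
So x ≡ 72·63 = 4536 ≡ 74 (mod 97).
Check: 31·74 = 2294 = 23·97 + 63.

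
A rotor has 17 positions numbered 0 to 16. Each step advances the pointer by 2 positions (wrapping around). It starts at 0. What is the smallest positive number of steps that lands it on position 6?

2⁻¹ ≡ 9 (mod 17) because 2·9 = 18 = 1·17 + 1.
So x ≡ 9·6 = 54 ≡ 3 (mod 17).

3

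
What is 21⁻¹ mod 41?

2

21·2 = 42 = 1·41 + 1, so 21⁻¹ ≡ 2 (mod 41).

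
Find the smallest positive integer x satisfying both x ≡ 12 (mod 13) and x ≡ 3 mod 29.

Since 29·9 ≡ 1 (mod 13), take x = 3 + 29·((12−3)·9 mod 13) = 3 + 29·3 = 90.
Check: 90 mod 13 = 12, 90 mod 29 = 3.

90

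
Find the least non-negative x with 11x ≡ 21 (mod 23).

11⁻¹ ≡ 21 (mod 23) because 11·21 = 231 = 10·23 + 1.
Multiplying both sides by 21: x ≡ 21·21 = 441 ≡ 4 (mod 23).
Check: 11·4 = 44 = 1·23 + 21.

4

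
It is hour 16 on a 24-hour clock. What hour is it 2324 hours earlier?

2324 mod 24 = 20 (since 96·24 = 2304).
(16 − 20) mod 24 = 20.

20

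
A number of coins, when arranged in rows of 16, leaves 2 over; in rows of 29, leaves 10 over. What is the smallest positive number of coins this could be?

242

x ≡ 2 (mod 16) gives x ∈ {2, 18, 34, 50, 66, 82, 98, 114, …}.
The first of these with x mod 29 = 10 is 242.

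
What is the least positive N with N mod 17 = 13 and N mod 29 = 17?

x ≡ 13 (mod 17) gives x ∈ {13, 30, 47, 64, 81, 98, 115, 132, …}.
The first of these with x mod 29 = 17 is 336.

336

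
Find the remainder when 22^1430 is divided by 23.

1

Square-and-reduce mod 23: 22^1≡22, 22^2≡1, 22^4≡1, 22^8≡1, 22^16≡1, 22^32≡1, 22^64≡1, 22^128≡1, 22^256≡1, 22^512≡1, 22^1024≡1.
Since 1430 = 2 + 4 + 16 + 128 + 256 + 1024 in binary, 22^1430 ≡ 1·1·1·1·1·1 ≡ 1 (mod 23).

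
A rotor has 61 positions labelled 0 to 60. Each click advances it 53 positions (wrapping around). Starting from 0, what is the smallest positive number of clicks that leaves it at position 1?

38

61 = 1·53 + 8
53 = 6·8 + 5
8 = 1·5 + 3
5 = 1·3 + 2
3 = 1·2 + 1
2 = 2·1 + 0
Back-substituting gives 53·38 ≡ 1 (mod 61).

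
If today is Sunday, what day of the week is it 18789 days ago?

Saturday

18789 = 2684·7 + 1, so 18789 mod 7 = 1.
Sunday − 1 day → Saturday.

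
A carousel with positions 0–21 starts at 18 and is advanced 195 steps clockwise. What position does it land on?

195 − 8·22 = 19, so 195 ≡ 19 (mod 22).
(18 + 19) mod 22 = 15.

15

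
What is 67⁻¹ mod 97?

97 = 1·67 + 30
67 = 2·30 + 7
30 = 4·7 + 2
7 = 3·2 + 1
2 = 2·1 + 0
Back-substituting gives 67·42 ≡ 1 (mod 97).

42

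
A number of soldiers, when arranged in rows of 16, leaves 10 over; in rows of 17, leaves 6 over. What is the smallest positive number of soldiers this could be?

Since 17·1 ≡ 1 (mod 16), take x = 6 + 17·((10−6)·1 mod 16) = 6 + 17·4 = 74.
Check: 74 mod 16 = 10, 74 mod 17 = 6.

74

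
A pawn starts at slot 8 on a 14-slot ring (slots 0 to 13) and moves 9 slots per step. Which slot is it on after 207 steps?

9

207·9 = 1863.
1863 = 133·14 + 1, so 1863 mod 14 = 1.
(8 + 1) mod 14 = 9.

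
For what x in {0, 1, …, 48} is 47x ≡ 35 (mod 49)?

7

47⁻¹ ≡ 24 (mod 49) because 47·24 = 1128 = 23·49 + 1.
Multiplying both sides by 24: x ≡ 24·35 = 840 ≡ 7 (mod 49).
Check: 47·7 = 329 = 6·49 + 35.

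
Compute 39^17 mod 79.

43

Successive squares of 39 mod 79: 39^1≡39, 39^2≡20, 39^4≡5, 39^8≡25, 39^16≡72.
17 = 1 + 16, so 39^17 ≡ 39·72 ≡ 43 (mod 79).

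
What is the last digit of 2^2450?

4

The units digit of 2^n cycles with period 4: 2, 4, 8, 6, …
2450 leaves remainder 2 on division by 4, so 2^2450 ends in 4.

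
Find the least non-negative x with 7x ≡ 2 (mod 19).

3

The inverse of 7 mod 19 is 11 (since 7·11 = 77 ≡ 1).
Multiplying both sides by 11: x ≡ 11·2 = 22 ≡ 3 (mod 19).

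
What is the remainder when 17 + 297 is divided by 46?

297 mod 46 = 21 (since 6·46 = 276).
(17 + 21) mod 46 = 38.

38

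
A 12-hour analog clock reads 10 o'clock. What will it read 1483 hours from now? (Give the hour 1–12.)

5

1483 mod 12 = 7 (since 123·12 = 1476).
10 + 7 → 5 on a 12-hour dial.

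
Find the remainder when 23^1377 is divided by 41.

By repeated squaring mod 41: 23^1≡23, 23^2≡37, 23^4≡16, 23^8≡10, 23^16≡18, 23^32≡37, 23^64≡16, 23^128≡10, 23^256≡18, 23^512≡37, 23^1024≡16.
1377 = 1 + 32 + 64 + 256 + 1024, so 23^1377 ≡ 23·37·16·18·16 ≡ 4 (mod 41).

4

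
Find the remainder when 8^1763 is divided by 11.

6

Successive squares of 8 mod 11: 8^1≡8, 8^2≡9, 8^4≡4, 8^8≡5, 8^16≡3, 8^32≡9, 8^64≡4, 8^128≡5, 8^256≡3, 8^512≡9, 8^1024≡4.
Since 1763 = 1 + 2 + 32 + 64 + 128 + 512 + 1024 in binary, 8^1763 ≡ 8·9·9·4·5·9·4 ≡ 6 (mod 11).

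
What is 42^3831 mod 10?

The units digit of 42^n cycles with period 4: 2, 4, 8, 6, …
3831 leaves remainder 3 on division by 4, so 42^3831 ends in 8.

8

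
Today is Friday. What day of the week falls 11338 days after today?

Wednesday

11338 − 1619·7 = 5, so 11338 ≡ 5 (mod 7).
Friday + 5 days → Wednesday.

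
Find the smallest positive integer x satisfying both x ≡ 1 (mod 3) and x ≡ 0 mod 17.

34

x ≡ 1 (mod 3) gives x ∈ {1, 4, 7, 10, 13, 16, 19, 22, …}.
The first of these with x mod 17 = 0 is 34.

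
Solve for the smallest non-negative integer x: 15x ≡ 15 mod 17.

15⁻¹ ≡ 8 (mod 17) because 15·8 = 120 = 7·17 + 1.
So x ≡ 8·15 = 120 ≡ 1 (mod 17).

1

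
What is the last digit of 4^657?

Last digits of 4^n: 4, 6 (period 2).
657 leaves remainder 1 on division by 2, so 4^657 ends in 4.

4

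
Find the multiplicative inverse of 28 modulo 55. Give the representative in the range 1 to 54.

2

55 = 1·28 + 27
28 = 1·27 + 1
27 = 27·1 + 0
Back-substituting gives 28·2 ≡ 1 (mod 55).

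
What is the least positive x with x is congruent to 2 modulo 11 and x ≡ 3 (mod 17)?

x ≡ 2 (mod 11) gives x ∈ {2, 13, 24, 35, 46, 57, 68, 79, …}.
The first of these with x mod 17 = 3 is 156.

156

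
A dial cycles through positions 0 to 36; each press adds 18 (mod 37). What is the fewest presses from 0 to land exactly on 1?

37 = 2·18 + 1
18 = 18·1 + 0
Back-substituting gives 18·35 ≡ 1 (mod 37).

35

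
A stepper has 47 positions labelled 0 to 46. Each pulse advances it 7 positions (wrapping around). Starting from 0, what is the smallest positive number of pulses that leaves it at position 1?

47 = 6·7 + 5
7 = 1·5 + 2
5 = 2·2 + 1
2 = 2·1 + 0
Back-substituting gives 7·27 ≡ 1 (mod 47).

27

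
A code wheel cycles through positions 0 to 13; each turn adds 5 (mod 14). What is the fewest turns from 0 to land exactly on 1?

3

5·3 = 15 = 1·14 + 1, so 5⁻¹ ≡ 3 (mod 14).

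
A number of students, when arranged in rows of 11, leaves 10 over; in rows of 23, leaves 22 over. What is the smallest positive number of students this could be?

252

x ≡ 10 (mod 11) gives x ∈ {10, 21, 32, 43, 54, 65, 76, 87, …}.
The first of these with x mod 23 = 22 is 252.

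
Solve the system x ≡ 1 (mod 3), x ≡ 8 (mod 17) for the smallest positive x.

x ≡ 1 (mod 3) gives x ∈ {1, 4, 7, 10, 13, 16, 19, 22, …}.
The first of these with x mod 17 = 8 is 25.

25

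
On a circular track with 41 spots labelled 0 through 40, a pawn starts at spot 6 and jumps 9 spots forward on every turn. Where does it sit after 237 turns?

7

237·9 = 2133.
Dividing 2133 by 41 gives quotient 52 and remainder 1.
(6 + 1) mod 41 = 7.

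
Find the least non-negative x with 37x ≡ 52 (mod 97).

25

37⁻¹ ≡ 21 (mod 97) because 37·21 = 777 = 8·97 + 1.
So x ≡ 21·52 = 1092 ≡ 25 (mod 97).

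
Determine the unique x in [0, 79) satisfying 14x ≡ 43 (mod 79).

14⁻¹ ≡ 17 (mod 79) because 14·17 = 238 = 3·79 + 1.
So x ≡ 17·43 = 731 ≡ 20 (mod 79).

20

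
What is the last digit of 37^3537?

Last digits of 7^n: 7, 9, 3, 1 (period 4).
3537 leaves remainder 1 on division by 4, so 37^3537 ends in 7.

7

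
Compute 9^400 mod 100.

1

By repeated squaring mod 100: 9^1≡9, 9^2≡81, 9^4≡61, 9^8≡21, 9^16≡41, 9^32≡81, 9^64≡61, 9^128≡21, 9^256≡41.
400 = 16 + 128 + 256, so 9^400 ≡ 41·21·41 ≡ 1 (mod 100).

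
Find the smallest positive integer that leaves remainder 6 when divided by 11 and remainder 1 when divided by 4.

17

x ≡ 1 (mod 4) gives x ∈ {1, 5, 9, 13, 17}.
The first of these with x mod 11 = 6 is 17.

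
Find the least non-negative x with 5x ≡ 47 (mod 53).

20

5⁻¹ ≡ 32 (mod 53) because 5·32 = 160 = 3·53 + 1.
Multiplying both sides by 32: x ≡ 32·47 = 1504 ≡ 20 (mod 53).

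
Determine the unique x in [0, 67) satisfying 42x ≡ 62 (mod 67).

42⁻¹ ≡ 8 (mod 67) because 42·8 = 336 = 5·67 + 1.
Multiplying both sides by 8: x ≡ 8·62 = 496 ≡ 27 (mod 67).

27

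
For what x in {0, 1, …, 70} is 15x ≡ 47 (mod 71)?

41

The inverse of 15 mod 71 is 19 (since 15·19 = 285 ≡ 1).
Multiplying both sides by 19: x ≡ 19·47 = 893 ≡ 41 (mod 71).
Check: 15·41 = 615 = 8·71 + 47.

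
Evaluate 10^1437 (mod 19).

Successive squares of 10 mod 19: 10^1≡10, 10^2≡5, 10^4≡6, 10^8≡17, 10^16≡4, 10^32≡16, 10^64≡9, 10^128≡5, 10^256≡6, 10^512≡17, 10^1024≡4.
Since 1437 = 1 + 4 + 8 + 16 + 128 + 256 + 1024 in binary, 10^1437 ≡ 10·6·17·4·5·6·4 ≡ 8 (mod 19).

8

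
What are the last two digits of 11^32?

21

By repeated squaring mod 100: 11^1≡11, 11^2≡21, 11^4≡41, 11^8≡81, 11^16≡61, 11^32≡21.
Since 32 = 32 in binary, 11^32 ≡ 21 ≡ 21 (mod 100).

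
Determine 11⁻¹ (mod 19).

11·7 = 77 = 4·19 + 1, so 11⁻¹ ≡ 7 (mod 19).

7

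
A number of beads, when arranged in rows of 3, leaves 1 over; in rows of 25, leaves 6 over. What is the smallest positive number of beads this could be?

31

Since 25·1 ≡ 1 (mod 3), take x = 6 + 25·((1−6)·1 mod 3) = 6 + 25·1 = 31.
Check: 31 mod 3 = 1, 31 mod 25 = 6.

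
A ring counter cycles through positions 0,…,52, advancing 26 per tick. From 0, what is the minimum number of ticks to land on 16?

21

26⁻¹ ≡ 51 (mod 53) because 26·51 = 1326 = 25·53 + 1.
Multiplying both sides by 51: x ≡ 51·16 = 816 ≡ 21 (mod 53).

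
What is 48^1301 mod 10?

The units digit of 48^n cycles with period 4: 8, 4, 2, 6, …
1301 mod 4 = 1, so the last digit matches 8^1 = 8.

8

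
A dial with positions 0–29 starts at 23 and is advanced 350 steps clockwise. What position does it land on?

Dividing 350 by 30 gives quotient 11 and remainder 20.
(23 + 20) mod 30 = 13.

13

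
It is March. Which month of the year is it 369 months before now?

369 mod 12 = 9 (since 30·12 = 360).
March − 9 months → June.

June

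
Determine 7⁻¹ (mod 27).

4

7·4 = 28 = 1·27 + 1, so 7⁻¹ ≡ 4 (mod 27).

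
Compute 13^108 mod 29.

7

Square-and-reduce mod 29: 13^1≡13, 13^2≡24, 13^4≡25, 13^8≡16, 13^16≡24, 13^32≡25, 13^64≡16.
Since 108 = 4 + 8 + 32 + 64 in binary, 13^108 ≡ 25·16·25·16 ≡ 7 (mod 29).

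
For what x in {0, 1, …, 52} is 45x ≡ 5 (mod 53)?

The inverse of 45 mod 53 is 33 (since 45·33 = 1485 ≡ 1).
Multiplying both sides by 33: x ≡ 33·5 = 165 ≡ 6 (mod 53).

6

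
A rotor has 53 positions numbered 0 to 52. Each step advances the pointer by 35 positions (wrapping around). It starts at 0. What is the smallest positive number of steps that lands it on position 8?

35⁻¹ ≡ 50 (mod 53) because 35·50 = 1750 = 33·53 + 1.
Multiplying both sides by 50: x ≡ 50·8 = 400 ≡ 29 (mod 53).

29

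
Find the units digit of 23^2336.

1

Powers of 3 mod 10 repeat with period 4: 3, 9, 7, 1.
2336 leaves remainder 0 on division by 4, so 23^2336 ends in 1.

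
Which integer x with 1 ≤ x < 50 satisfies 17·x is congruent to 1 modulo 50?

3

50 = 2·17 + 16
17 = 1·16 + 1
16 = 16·1 + 0
Back-substituting gives 17·3 ≡ 1 (mod 50).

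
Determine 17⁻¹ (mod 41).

29

17·29 = 493 = 12·41 + 1, so 17⁻¹ ≡ 29 (mod 41).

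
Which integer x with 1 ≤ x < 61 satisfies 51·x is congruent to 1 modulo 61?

61 = 1·51 + 10
51 = 5·10 + 1
10 = 10·1 + 0
Back-substituting gives 51·6 ≡ 1 (mod 61).

6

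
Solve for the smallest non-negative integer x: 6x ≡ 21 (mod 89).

6⁻¹ ≡ 15 (mod 89) because 6·15 = 90 = 1·89 + 1.
So x ≡ 15·21 = 315 ≡ 48 (mod 89).

48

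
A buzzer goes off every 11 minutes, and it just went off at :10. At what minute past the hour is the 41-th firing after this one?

41

41·11 = 451.
451 − 7·60 = 31, so 451 ≡ 31 (mod 60).
(10 + 31) mod 60 = 41.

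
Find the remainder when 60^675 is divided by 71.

32

Square-and-reduce mod 71: 60^1≡60, 60^2≡50, 60^4≡15, 60^8≡12, 60^16≡2, 60^32≡4, 60^64≡16, 60^128≡43, 60^256≡3, 60^512≡9.
Since 675 = 1 + 2 + 32 + 128 + 512 in binary, 60^675 ≡ 60·50·4·43·9 ≡ 32 (mod 71).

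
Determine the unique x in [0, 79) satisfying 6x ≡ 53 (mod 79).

22

6⁻¹ ≡ 66 (mod 79) because 6·66 = 396 = 5·79 + 1.
So x ≡ 66·53 = 3498 ≡ 22 (mod 79).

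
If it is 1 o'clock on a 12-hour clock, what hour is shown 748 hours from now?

748 = 62·12 + 4, so 748 mod 12 = 4.
1 + 4 → 5 on a 12-hour dial.

5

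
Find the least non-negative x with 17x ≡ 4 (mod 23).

7

The inverse of 17 mod 23 is 19 (since 17·19 = 323 ≡ 1).
Multiplying both sides by 19: x ≡ 19·4 = 76 ≡ 7 (mod 23).
Check: 17·7 = 119 = 5·23 + 4.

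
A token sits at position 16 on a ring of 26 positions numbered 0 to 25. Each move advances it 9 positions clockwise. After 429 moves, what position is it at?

3

429·9 = 3861.
Dividing 3861 by 26 gives quotient 148 and remainder 13.
(16 + 13) mod 26 = 3.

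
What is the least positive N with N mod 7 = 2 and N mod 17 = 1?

Since 17·5 ≡ 1 (mod 7), take x = 1 + 17·((2−1)·5 mod 7) = 1 + 17·5 = 86.
Check: 86 mod 7 = 2, 86 mod 17 = 1.

86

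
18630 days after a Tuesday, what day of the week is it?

Friday

18630 mod 7 = 3 (since 2661·7 = 18627).
Tuesday + 3 days → Friday.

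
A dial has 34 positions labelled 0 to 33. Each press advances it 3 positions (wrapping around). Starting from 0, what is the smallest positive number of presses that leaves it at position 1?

23

3·23 = 69 = 2·34 + 1, so 3⁻¹ ≡ 23 (mod 34).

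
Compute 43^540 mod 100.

1

Square-and-reduce mod 100: 43^1≡43, 43^2≡49, 43^4≡1, 43^8≡1, 43^16≡1, 43^32≡1, 43^64≡1, 43^128≡1, 43^256≡1, 43^512≡1.
Since 540 = 4 + 8 + 16 + 512 in binary, 43^540 ≡ 1·1·1·1 ≡ 1 (mod 100).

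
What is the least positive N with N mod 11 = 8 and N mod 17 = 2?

x ≡ 8 (mod 11) gives x ∈ {8, 19}.
The first of these with x mod 17 = 2 is 19.

19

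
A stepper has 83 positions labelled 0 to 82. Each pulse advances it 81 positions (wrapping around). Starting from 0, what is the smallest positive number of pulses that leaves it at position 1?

81·41 = 3321 = 40·83 + 1, so 81⁻¹ ≡ 41 (mod 83).

41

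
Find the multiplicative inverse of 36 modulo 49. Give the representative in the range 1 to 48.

15

49 = 1·36 + 13
36 = 2·13 + 10
13 = 1·10 + 3
10 = 3·3 + 1
3 = 3·1 + 0
Back-substituting gives 36·15 ≡ 1 (mod 49).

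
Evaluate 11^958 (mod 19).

By repeated squaring mod 19: 11^1≡11, 11^2≡7, 11^4≡11, 11^8≡7, 11^16≡11, 11^32≡7, 11^64≡11, 11^128≡7, 11^256≡11, 11^512≡7.
Since 958 = 2 + 4 + 8 + 16 + 32 + 128 + 256 + 512 in binary, 11^958 ≡ 7·11·7·11·7·7·11·7 ≡ 11 (mod 19).

11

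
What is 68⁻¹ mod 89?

72

89 = 1·68 + 21
68 = 3·21 + 5
21 = 4·5 + 1
5 = 5·1 + 0
Back-substituting gives 68·72 ≡ 1 (mod 89).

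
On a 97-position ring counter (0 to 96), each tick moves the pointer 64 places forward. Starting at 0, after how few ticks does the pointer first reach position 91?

9

64⁻¹ ≡ 47 (mod 97) because 64·47 = 3008 = 31·97 + 1.
So x ≡ 47·91 = 4277 ≡ 9 (mod 97).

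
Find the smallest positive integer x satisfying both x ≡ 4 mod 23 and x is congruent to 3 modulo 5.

Since 5·14 ≡ 1 (mod 23), take x = 3 + 5·((4−3)·14 mod 23) = 3 + 5·14 = 73.
Check: 73 mod 23 = 4, 73 mod 5 = 3.

73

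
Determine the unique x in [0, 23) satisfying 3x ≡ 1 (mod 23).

8

The inverse of 3 mod 23 is 8 (since 3·8 = 24 ≡ 1).
So x ≡ 8·1 = 8 ≡ 8 (mod 23).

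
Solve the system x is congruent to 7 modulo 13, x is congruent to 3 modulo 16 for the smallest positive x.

x ≡ 7 (mod 13) gives x ∈ {7, 20, 33, 46, 59, 72, 85, 98, …}.
The first of these with x mod 16 = 3 is 163.

163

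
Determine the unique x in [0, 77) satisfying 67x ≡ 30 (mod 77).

67⁻¹ ≡ 23 (mod 77) because 67·23 = 1541 = 20·77 + 1.
Multiplying both sides by 23: x ≡ 23·30 = 690 ≡ 74 (mod 77).

74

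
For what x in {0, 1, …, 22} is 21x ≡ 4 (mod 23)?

21

21⁻¹ ≡ 11 (mod 23) because 21·11 = 231 = 10·23 + 1.
Multiplying both sides by 11: x ≡ 11·4 = 44 ≡ 21 (mod 23).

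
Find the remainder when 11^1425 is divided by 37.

By repeated squaring mod 37: 11^1≡11, 11^2≡10, 11^4≡26, 11^8≡10, 11^16≡26, 11^32≡10, 11^64≡26, 11^128≡10, 11^256≡26, 11^512≡10, 11^1024≡26.
1425 = 1 + 16 + 128 + 256 + 1024, so 11^1425 ≡ 11·26·10·26·26 ≡ 36 (mod 37).

36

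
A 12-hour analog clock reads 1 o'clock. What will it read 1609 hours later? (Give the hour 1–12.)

Dividing 1609 by 12 gives quotient 134 and remainder 1.
1 + 1 → 2 on a 12-hour dial.

2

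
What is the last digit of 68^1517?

8

Powers of 8 mod 10 repeat with period 4: 8, 4, 2, 6.
1517 leaves remainder 1 on division by 4, so 68^1517 ends in 8.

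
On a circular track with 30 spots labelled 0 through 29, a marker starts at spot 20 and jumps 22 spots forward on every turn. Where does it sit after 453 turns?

453·22 = 9966.
9966 mod 30 = 6 (since 332·30 = 9960).
(20 + 6) mod 30 = 26.

26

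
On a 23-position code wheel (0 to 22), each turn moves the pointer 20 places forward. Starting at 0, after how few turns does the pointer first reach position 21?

The inverse of 20 mod 23 is 15 (since 20·15 = 300 ≡ 1).
So x ≡ 15·21 = 315 ≡ 16 (mod 23).
Check: 20·16 = 320 = 13·23 + 21.

16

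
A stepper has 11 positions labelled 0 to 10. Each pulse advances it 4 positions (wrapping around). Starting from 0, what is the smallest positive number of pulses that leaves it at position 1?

3

4·3 = 12 = 1·11 + 1, so 4⁻¹ ≡ 3 (mod 11).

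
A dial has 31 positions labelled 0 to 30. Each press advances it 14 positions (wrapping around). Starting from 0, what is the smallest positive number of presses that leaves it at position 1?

14·20 = 280 = 9·31 + 1, so 14⁻¹ ≡ 20 (mod 31).

20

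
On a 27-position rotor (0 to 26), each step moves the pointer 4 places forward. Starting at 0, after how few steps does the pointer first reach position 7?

The inverse of 4 mod 27 is 7 (since 4·7 = 28 ≡ 1).
Multiplying both sides by 7: x ≡ 7·7 = 49 ≡ 22 (mod 27).
Check: 4·22 = 88 = 3·27 + 7.

22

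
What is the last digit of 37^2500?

1

Powers of 7 mod 10 repeat with period 4: 7, 9, 3, 1.
2500 mod 4 = 0, so the last digit matches 7^4 = 1.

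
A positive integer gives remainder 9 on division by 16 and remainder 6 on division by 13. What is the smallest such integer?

201

x ≡ 6 (mod 13) gives x ∈ {6, 19, 32, 45, 58, 71, 84, 97, …}.
The first of these with x mod 16 = 9 is 201.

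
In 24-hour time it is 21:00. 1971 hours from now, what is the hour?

1971 = 82·24 + 3, so 1971 mod 24 = 3.
(21 + 3) mod 24 = 0.

0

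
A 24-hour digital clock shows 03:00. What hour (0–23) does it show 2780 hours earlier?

2780 mod 24 = 20 (since 115·24 = 2760).
(3 − 20) mod 24 = 7.

7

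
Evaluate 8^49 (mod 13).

8

By repeated squaring mod 13: 8^1≡8, 8^2≡12, 8^4≡1, 8^8≡1, 8^16≡1, 8^32≡1.
Since 49 = 1 + 16 + 32 in binary, 8^49 ≡ 8·1·1 ≡ 8 (mod 13).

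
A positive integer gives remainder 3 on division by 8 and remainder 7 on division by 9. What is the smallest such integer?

43

Since 9·1 ≡ 1 (mod 8), take x = 7 + 9·((3−7)·1 mod 8) = 7 + 9·4 = 43.
Check: 43 mod 8 = 3, 43 mod 9 = 7.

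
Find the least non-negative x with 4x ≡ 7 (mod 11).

The inverse of 4 mod 11 is 3 (since 4·3 = 12 ≡ 1).
Multiplying both sides by 3: x ≡ 3·7 = 21 ≡ 10 (mod 11).

10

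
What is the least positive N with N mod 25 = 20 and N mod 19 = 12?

x ≡ 12 (mod 19) gives x ∈ {12, 31, 50, 69, 88, 107, 126, 145}.
The first of these with x mod 25 = 20 is 145.

145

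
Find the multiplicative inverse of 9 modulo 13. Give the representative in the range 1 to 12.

3

13 = 1·9 + 4
9 = 2·4 + 1
4 = 4·1 + 0
Back-substituting gives 9·3 ≡ 1 (mod 13).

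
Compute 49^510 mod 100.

1

Square-and-reduce mod 100: 49^1≡49, 49^2≡1, 49^4≡1, 49^8≡1, 49^16≡1, 49^32≡1, 49^64≡1, 49^128≡1, 49^256≡1.
Since 510 = 2 + 4 + 8 + 16 + 32 + 64 + 128 + 256 in binary, 49^510 ≡ 1·1·1·1·1·1·1·1 ≡ 1 (mod 100).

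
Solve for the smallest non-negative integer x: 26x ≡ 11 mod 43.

26⁻¹ ≡ 5 (mod 43) because 26·5 = 130 = 3·43 + 1.
Multiplying both sides by 5: x ≡ 5·11 = 55 ≡ 12 (mod 43).
Check: 26·12 = 312 = 7·43 + 11.

12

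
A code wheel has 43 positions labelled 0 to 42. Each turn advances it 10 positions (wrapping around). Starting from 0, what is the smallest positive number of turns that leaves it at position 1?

13

10·13 = 130 = 3·43 + 1, so 10⁻¹ ≡ 13 (mod 43).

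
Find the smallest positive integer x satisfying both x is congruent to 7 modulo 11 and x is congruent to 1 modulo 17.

18

x ≡ 7 (mod 11) gives x ∈ {7, 18}.
The first of these with x mod 17 = 1 is 18.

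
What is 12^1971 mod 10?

The units digit of 12^n cycles with period 4: 2, 4, 8, 6, …
1971 leaves remainder 3 on division by 4, so 12^1971 ends in 8.

8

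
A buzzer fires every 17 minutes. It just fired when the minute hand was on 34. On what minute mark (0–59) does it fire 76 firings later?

6

76·17 = 1292.
1292 mod 60 = 32 (since 21·60 = 1260).
(34 + 32) mod 60 = 6.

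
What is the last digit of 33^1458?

9

The units digit of 33^n cycles with period 4: 3, 9, 7, 1, …
1458 mod 4 = 2, so the last digit matches 3^2 = 9.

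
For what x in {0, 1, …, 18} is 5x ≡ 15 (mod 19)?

3

The inverse of 5 mod 19 is 4 (since 5·4 = 20 ≡ 1).
Multiplying both sides by 4: x ≡ 4·15 = 60 ≡ 3 (mod 19).
Check: 5·3 = 15 = 0·19 + 15.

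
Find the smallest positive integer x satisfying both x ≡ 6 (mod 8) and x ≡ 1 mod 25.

Since 25·1 ≡ 1 (mod 8), take x = 1 + 25·((6−1)·1 mod 8) = 1 + 25·5 = 126.
Check: 126 mod 8 = 6, 126 mod 25 = 1.

126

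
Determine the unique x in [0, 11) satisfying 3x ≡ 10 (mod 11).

7

The inverse of 3 mod 11 is 4 (since 3·4 = 12 ≡ 1).
Multiplying both sides by 4: x ≡ 4·10 = 40 ≡ 7 (mod 11).
Check: 3·7 = 21 = 1·11 + 10.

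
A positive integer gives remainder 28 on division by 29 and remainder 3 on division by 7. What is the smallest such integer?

Since 7·25 ≡ 1 (mod 29), take x = 3 + 7·((28−3)·25 mod 29) = 3 + 7·16 = 115.
Check: 115 mod 29 = 28, 115 mod 7 = 3.

115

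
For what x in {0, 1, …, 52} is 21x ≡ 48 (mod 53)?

25

The inverse of 21 mod 53 is 48 (since 21·48 = 1008 ≡ 1).
So x ≡ 48·48 = 2304 ≡ 25 (mod 53).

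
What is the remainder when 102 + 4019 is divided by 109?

88

Dividing 4019 by 109 gives quotient 36 and remainder 95.
(102 + 95) mod 109 = 88.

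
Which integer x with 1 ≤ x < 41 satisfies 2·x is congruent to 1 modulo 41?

21

2·21 = 42 = 1·41 + 1, so 2⁻¹ ≡ 21 (mod 41).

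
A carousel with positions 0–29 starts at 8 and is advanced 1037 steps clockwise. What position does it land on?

Dividing 1037 by 30 gives quotient 34 and remainder 17.
(8 + 17) mod 30 = 25.

25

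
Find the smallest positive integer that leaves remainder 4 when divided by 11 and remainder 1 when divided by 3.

Since 3·4 ≡ 1 (mod 11), take x = 1 + 3·((4−1)·4 mod 11) = 1 + 3·1 = 4.
Check: 4 mod 11 = 4, 4 mod 3 = 1.

4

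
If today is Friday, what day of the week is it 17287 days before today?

Monday

Dividing 17287 by 7 gives quotient 2469 and remainder 4.
Friday − 4 days → Monday.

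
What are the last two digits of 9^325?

49

By repeated squaring mod 100: 9^1≡9, 9^2≡81, 9^4≡61, 9^8≡21, 9^16≡41, 9^32≡81, 9^64≡61, 9^128≡21, 9^256≡41.
325 = 1 + 4 + 64 + 256, so 9^325 ≡ 9·61·61·41 ≡ 49 (mod 100).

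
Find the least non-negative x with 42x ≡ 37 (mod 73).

20

42⁻¹ ≡ 40 (mod 73) because 42·40 = 1680 = 23·73 + 1.
So x ≡ 40·37 = 1480 ≡ 20 (mod 73).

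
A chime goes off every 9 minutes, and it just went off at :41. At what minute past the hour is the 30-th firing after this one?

30·9 = 270.
270 − 4·60 = 30, so 270 ≡ 30 (mod 60).
(41 + 30) mod 60 = 11.

11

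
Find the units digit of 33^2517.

3

Last digits of 3^n: 3, 9, 7, 1 (period 4).
2517 mod 4 = 1, so the last digit matches 3^1 = 3.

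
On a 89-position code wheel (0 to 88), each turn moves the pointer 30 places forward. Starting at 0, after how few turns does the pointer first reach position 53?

70

30⁻¹ ≡ 3 (mod 89) because 30·3 = 90 = 1·89 + 1.
So x ≡ 3·53 = 159 ≡ 70 (mod 89).
Check: 30·70 = 2100 = 23·89 + 53.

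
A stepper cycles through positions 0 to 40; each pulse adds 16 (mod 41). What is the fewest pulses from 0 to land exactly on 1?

18

16·18 = 288 = 7·41 + 1, so 16⁻¹ ≡ 18 (mod 41).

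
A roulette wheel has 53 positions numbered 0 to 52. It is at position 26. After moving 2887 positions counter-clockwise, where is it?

2887 mod 53 = 25 (since 54·53 = 2862).
(26 − 25) mod 53 = 1.

1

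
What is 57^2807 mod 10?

3

Powers of 7 mod 10 repeat with period 4: 7, 9, 3, 1.
2807 mod 4 = 3, so the last digit matches 7^3 = 3.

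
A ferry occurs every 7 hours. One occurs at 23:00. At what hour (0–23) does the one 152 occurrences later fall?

152·7 = 1064.
1064 − 44·24 = 8, so 1064 ≡ 8 (mod 24).
(23 + 8) mod 24 = 7.

7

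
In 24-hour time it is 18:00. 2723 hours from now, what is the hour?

5

2723 = 113·24 + 11, so 2723 mod 24 = 11.
(18 + 11) mod 24 = 5.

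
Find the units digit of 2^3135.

Powers of 2 mod 10 repeat with period 4: 2, 4, 8, 6.
3135 leaves remainder 3 on division by 4, so 2^3135 ends in 8.

8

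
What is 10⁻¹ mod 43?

43 = 4·10 + 3
10 = 3·3 + 1
3 = 3·1 + 0
Back-substituting gives 10·13 ≡ 1 (mod 43).

13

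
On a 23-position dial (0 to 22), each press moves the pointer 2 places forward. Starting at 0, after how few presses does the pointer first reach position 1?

The inverse of 2 mod 23 is 12 (since 2·12 = 24 ≡ 1).
Multiplying both sides by 12: x ≡ 12·1 = 12 ≡ 12 (mod 23).

12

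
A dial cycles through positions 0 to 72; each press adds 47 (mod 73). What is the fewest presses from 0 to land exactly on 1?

73 = 1·47 + 26
47 = 1·26 + 21
26 = 1·21 + 5
21 = 4·5 + 1
5 = 5·1 + 0
Back-substituting gives 47·14 ≡ 1 (mod 73).

14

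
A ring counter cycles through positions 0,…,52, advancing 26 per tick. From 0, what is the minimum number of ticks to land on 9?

35

The inverse of 26 mod 53 is 51 (since 26·51 = 1326 ≡ 1).
Multiplying both sides by 51: x ≡ 51·9 = 459 ≡ 35 (mod 53).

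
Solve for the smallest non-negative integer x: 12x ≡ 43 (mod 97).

44

The inverse of 12 mod 97 is 89 (since 12·89 = 1068 ≡ 1).
Multiplying both sides by 89: x ≡ 89·43 = 3827 ≡ 44 (mod 97).
Check: 12·44 = 528 = 5·97 + 43.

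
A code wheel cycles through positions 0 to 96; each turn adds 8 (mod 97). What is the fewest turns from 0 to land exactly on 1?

85

97 = 12·8 + 1
8 = 8·1 + 0
Back-substituting gives 8·85 ≡ 1 (mod 97).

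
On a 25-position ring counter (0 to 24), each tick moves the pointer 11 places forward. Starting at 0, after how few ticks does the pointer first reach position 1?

11⁻¹ ≡ 16 (mod 25) because 11·16 = 176 = 7·25 + 1.
Multiplying both sides by 16: x ≡ 16·1 = 16 ≡ 16 (mod 25).

16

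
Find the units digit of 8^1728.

6

Powers of 8 mod 10 repeat with period 4: 8, 4, 2, 6.
1728 mod 4 = 0, so the last digit matches 8^4 = 6.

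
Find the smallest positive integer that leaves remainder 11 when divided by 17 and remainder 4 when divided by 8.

x ≡ 4 (mod 8) gives x ∈ {4, 12, 20, 28}.
The first of these with x mod 17 = 11 is 28.

28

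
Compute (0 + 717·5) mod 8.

1

717·5 = 3585.
Dividing 3585 by 8 gives quotient 448 and remainder 1.
(0 + 1) mod 8 = 1.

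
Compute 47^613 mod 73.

26

Successive squares of 47 mod 73: 47^1≡47, 47^2≡19, 47^4≡69, 47^8≡16, 47^16≡37, 47^32≡55, 47^64≡32, 47^128≡2, 47^256≡4, 47^512≡16.
Since 613 = 1 + 4 + 32 + 64 + 512 in binary, 47^613 ≡ 47·69·55·32·16 ≡ 26 (mod 73).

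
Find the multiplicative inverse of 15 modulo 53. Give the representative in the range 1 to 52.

46

15·46 = 690 = 13·53 + 1, so 15⁻¹ ≡ 46 (mod 53).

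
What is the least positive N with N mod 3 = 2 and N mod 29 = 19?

x ≡ 2 (mod 3) gives x ∈ {2, 5, 8, 11, 14, 17, 20, 23, …}.
The first of these with x mod 29 = 19 is 77.

77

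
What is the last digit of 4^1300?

6

Powers of 4 mod 10 repeat with period 2: 4, 6.
1300 leaves remainder 0 on division by 2, so 4^1300 ends in 6.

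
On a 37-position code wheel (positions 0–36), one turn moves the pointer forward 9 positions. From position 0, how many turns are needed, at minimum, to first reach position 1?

9·33 = 297 = 8·37 + 1, so 9⁻¹ ≡ 33 (mod 37).

33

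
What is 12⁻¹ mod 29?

17

12·17 = 204 = 7·29 + 1, so 12⁻¹ ≡ 17 (mod 29).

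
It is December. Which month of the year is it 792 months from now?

Dividing 792 by 12 gives quotient 66 and remainder 0.
December + 0 months → December.

December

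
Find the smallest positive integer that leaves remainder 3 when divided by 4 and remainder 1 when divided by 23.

Since 23·3 ≡ 1 (mod 4), take x = 1 + 23·((3−1)·3 mod 4) = 1 + 23·2 = 47.
Check: 47 mod 4 = 3, 47 mod 23 = 1.

47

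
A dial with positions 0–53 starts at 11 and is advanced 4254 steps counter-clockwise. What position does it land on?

23

4254 mod 54 = 42 (since 78·54 = 4212).
(11 − 42) mod 54 = 23.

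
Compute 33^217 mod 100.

Successive squares of 33 mod 100: 33^1≡33, 33^2≡89, 33^4≡21, 33^8≡41, 33^16≡81, 33^32≡61, 33^64≡21, 33^128≡41.
Since 217 = 1 + 8 + 16 + 64 + 128 in binary, 33^217 ≡ 33·41·81·21·41 ≡ 73 (mod 100).

73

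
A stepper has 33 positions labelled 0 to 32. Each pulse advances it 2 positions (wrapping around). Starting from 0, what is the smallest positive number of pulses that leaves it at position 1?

17

2·17 = 34 = 1·33 + 1, so 2⁻¹ ≡ 17 (mod 33).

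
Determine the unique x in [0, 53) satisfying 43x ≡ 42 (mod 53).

17

The inverse of 43 mod 53 is 37 (since 43·37 = 1591 ≡ 1).
Multiplying both sides by 37: x ≡ 37·42 = 1554 ≡ 17 (mod 53).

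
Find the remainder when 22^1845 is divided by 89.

25

Successive squares of 22 mod 89: 22^1≡22, 22^2≡39, 22^4≡8, 22^8≡64, 22^16≡2, 22^32≡4, 22^64≡16, 22^128≡78, 22^256≡32, 22^512≡45, 22^1024≡67.
1845 = 1 + 4 + 16 + 32 + 256 + 512 + 1024, so 22^1845 ≡ 22·8·2·4·32·45·67 ≡ 25 (mod 89).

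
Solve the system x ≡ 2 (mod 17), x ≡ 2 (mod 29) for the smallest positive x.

x ≡ 2 (mod 17) gives x ∈ {2}.
The first of these with x mod 29 = 2 is 2.

2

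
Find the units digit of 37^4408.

1

Powers of 7 mod 10 repeat with period 4: 7, 9, 3, 1.
4408 mod 4 = 0, so the last digit matches 7^4 = 1.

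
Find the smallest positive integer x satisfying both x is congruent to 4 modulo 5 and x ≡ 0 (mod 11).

44

Since 11·1 ≡ 1 (mod 5), take x = 0 + 11·((4−0)·1 mod 5) = 0 + 11·4 = 44.
Check: 44 mod 5 = 4, 44 mod 11 = 0.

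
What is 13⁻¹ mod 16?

16 = 1·13 + 3
13 = 4·3 + 1
3 = 3·1 + 0
Back-substituting gives 13·5 ≡ 1 (mod 16).

5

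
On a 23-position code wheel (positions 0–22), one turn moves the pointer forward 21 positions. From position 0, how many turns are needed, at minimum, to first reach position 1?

21·11 = 231 = 10·23 + 1, so 21⁻¹ ≡ 11 (mod 23).

11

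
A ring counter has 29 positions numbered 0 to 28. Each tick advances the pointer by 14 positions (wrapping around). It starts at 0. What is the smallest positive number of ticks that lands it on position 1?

14⁻¹ ≡ 27 (mod 29) because 14·27 = 378 = 13·29 + 1.
Multiplying both sides by 27: x ≡ 27·1 = 27 ≡ 27 (mod 29).

27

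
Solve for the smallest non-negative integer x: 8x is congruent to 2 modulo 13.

10

8⁻¹ ≡ 5 (mod 13) because 8·5 = 40 = 3·13 + 1.
So x ≡ 5·2 = 10 ≡ 10 (mod 13).
Check: 8·10 = 80 = 6·13 + 2.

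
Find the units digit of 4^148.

Last digits of 4^n: 4, 6 (period 2).
148 leaves remainder 0 on division by 2, so 4^148 ends in 6.

6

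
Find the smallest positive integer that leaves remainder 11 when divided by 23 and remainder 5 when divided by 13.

x ≡ 5 (mod 13) gives x ∈ {5, 18, 31, 44, 57}.
The first of these with x mod 23 = 11 is 57.

57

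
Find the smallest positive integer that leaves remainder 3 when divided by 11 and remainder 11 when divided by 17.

113

x ≡ 3 (mod 11) gives x ∈ {3, 14, 25, 36, 47, 58, 69, 80, …}.
The first of these with x mod 17 = 11 is 113.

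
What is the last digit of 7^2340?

1

Powers of 7 mod 10 repeat with period 4: 7, 9, 3, 1.
2340 leaves remainder 0 on division by 4, so 7^2340 ends in 1.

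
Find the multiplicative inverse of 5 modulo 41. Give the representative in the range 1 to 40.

33

41 = 8·5 + 1
5 = 5·1 + 0
Back-substituting gives 5·33 ≡ 1 (mod 41).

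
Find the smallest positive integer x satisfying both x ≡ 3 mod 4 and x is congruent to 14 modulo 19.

x ≡ 3 (mod 4) gives x ∈ {3, 7, 11, 15, 19, 23, 27, 31, …}.
The first of these with x mod 19 = 14 is 71.

71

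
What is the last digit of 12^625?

2

The units digit of 12^n cycles with period 4: 2, 4, 8, 6, …
625 leaves remainder 1 on division by 4, so 12^625 ends in 2.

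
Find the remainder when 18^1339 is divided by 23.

By repeated squaring mod 23: 18^1≡18, 18^2≡2, 18^4≡4, 18^8≡16, 18^16≡3, 18^32≡9, 18^64≡12, 18^128≡6, 18^256≡13, 18^512≡8, 18^1024≡18.
Since 1339 = 1 + 2 + 8 + 16 + 32 + 256 + 1024 in binary, 18^1339 ≡ 18·2·16·3·9·13·18 ≡ 16 (mod 23).

16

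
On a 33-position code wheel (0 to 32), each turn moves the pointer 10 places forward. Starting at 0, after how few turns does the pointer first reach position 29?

26

The inverse of 10 mod 33 is 10 (since 10·10 = 100 ≡ 1).
So x ≡ 10·29 = 290 ≡ 26 (mod 33).
Check: 10·26 = 260 = 7·33 + 29.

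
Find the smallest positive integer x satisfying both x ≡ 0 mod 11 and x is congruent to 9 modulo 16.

121

x ≡ 0 (mod 11) gives x ∈ {0, 11, 22, 33, 44, 55, 66, 77, …}.
The first of these with x mod 16 = 9 is 121.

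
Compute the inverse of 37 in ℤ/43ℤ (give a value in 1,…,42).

7

43 = 1·37 + 6
37 = 6·6 + 1
6 = 6·1 + 0
Back-substituting gives 37·7 ≡ 1 (mod 43).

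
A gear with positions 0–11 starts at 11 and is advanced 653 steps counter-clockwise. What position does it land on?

6

653 = 54·12 + 5, so 653 mod 12 = 5.
(11 − 5) mod 12 = 6.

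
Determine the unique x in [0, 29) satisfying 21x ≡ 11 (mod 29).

The inverse of 21 mod 29 is 18 (since 21·18 = 378 ≡ 1).
So x ≡ 18·11 = 198 ≡ 24 (mod 29).

24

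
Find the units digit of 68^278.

4

Last digits of 8^n: 8, 4, 2, 6 (period 4).
278 mod 4 = 2, so the last digit matches 8^2 = 4.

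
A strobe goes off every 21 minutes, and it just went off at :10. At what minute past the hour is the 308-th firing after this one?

58

308·21 = 6468.
6468 = 107·60 + 48, so 6468 mod 60 = 48.
(10 + 48) mod 60 = 58.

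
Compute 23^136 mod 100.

Successive squares of 23 mod 100: 23^1≡23, 23^2≡29, 23^4≡41, 23^8≡81, 23^16≡61, 23^32≡21, 23^64≡41, 23^128≡81.
136 = 8 + 128, so 23^136 ≡ 81·81 ≡ 61 (mod 100).

61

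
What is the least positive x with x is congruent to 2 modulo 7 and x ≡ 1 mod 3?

16

x ≡ 1 (mod 3) gives x ∈ {1, 4, 7, 10, 13, 16}.
The first of these with x mod 7 = 2 is 16.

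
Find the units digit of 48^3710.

The units digit of 48^n cycles with period 4: 8, 4, 2, 6, …
3710 leaves remainder 2 on division by 4, so 48^3710 ends in 4.

4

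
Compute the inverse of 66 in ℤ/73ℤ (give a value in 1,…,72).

66·52 = 3432 = 47·73 + 1, so 66⁻¹ ≡ 52 (mod 73).

52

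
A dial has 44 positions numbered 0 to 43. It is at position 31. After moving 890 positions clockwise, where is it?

41

Dividing 890 by 44 gives quotient 20 and remainder 10.
(31 + 10) mod 44 = 41.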